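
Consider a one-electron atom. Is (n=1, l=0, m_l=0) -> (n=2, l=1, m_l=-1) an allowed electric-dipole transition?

Δl = 1 − 0 = +1; the E1 rule Δl = ±1 is satisfied.
m_l: 0 → -1 (Δm_l = -1). |Δm_l| ≤ 1 satisfied.
All E1 selection rules are satisfied.

allowed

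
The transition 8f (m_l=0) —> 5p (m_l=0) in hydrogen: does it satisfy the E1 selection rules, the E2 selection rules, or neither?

E2

Δl = 1 − 3 = -2; l_i + l_f = 4.
Δm_l = +0.
E1 (Δl = ±1, |Δm_l| ≤ 1): not satisfied.
E2 (Δl = 0,±2, l_i+l_f ≥ 2, |Δm_l| ≤ 2): satisfied.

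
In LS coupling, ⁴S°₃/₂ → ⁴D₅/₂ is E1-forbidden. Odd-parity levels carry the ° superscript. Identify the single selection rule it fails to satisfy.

the ΔL = 0, ±1 rule

Initial level: S=3/2, L=0, J=3/2, parity odd. Final level: S=3/2, L=2, J=5/2, parity even.
ΔL = 0, ±1 (not L=0↔0): L: 0 → 2, ΔL = +2 — fails.
Parity must change: odd → even — passes.
ΔS = 0: S: 3/2 → 3/2 — passes.
ΔJ = 0, ±1 (not J=0↔0): J: 3/2 → 5/2, ΔJ = +1 — passes.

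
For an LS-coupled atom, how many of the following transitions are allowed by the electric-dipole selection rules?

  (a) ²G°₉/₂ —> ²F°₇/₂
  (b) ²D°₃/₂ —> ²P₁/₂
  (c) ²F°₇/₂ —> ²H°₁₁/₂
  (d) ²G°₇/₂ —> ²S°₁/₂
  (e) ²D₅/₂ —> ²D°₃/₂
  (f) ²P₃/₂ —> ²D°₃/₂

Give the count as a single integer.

(a) forbidden (parity fails)
(b) allowed
(c) forbidden (parity, ΔL, ΔJ fail)
(d) forbidden (parity, ΔL, ΔJ fail)
(e) allowed
(f) allowed
Total allowed: 3 of 6.

3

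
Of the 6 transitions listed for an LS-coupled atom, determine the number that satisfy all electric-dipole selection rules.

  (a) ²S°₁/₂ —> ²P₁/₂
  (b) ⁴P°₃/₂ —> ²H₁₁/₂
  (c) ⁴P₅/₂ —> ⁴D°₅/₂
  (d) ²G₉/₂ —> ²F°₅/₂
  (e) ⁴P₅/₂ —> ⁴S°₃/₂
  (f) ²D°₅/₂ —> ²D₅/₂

(a) allowed
(b) forbidden (ΔS, ΔL, ΔJ fail)
(c) allowed
(d) forbidden (ΔJ fails)
(e) allowed
(f) allowed
Total allowed: 4 of 6.

4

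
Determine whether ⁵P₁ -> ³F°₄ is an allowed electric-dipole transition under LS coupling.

forbidden

Initial level: S=2, L=1, J=1, parity even. Final level: S=1, L=3, J=4, parity odd.
Parity must change: even → odd — passes.
ΔS = 0: S: 2 → 1 — fails.
ΔL = 0, ±1 (not L=0↔0): L: 1 → 3, ΔL = +2 — fails.
ΔJ = 0, ±1 (not J=0↔0): J: 1 → 4, ΔJ = +3 — fails.
Rule(s) violated: ΔS, ΔL, ΔJ.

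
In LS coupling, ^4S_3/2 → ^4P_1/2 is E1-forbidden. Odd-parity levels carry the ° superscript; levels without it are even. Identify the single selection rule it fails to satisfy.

Parity must change: even → even — fails.
ΔS = 0: S: 3/2 → 3/2 — ok.
ΔL = 0, ±1 (not L=0↔0): L: 0 → 1, ΔL = +1 — ok.
ΔJ = 0, ±1 (not J=0↔0): J: 3/2 → 1/2, ΔJ = -1 — ok.

parity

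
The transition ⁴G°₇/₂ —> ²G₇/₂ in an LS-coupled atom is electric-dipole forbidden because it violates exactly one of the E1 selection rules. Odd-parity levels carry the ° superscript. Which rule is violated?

Initial level: S=3/2, L=4, J=7/2, parity odd. Final level: S=1/2, L=4, J=7/2, parity even.
Parity must change: odd → even — satisfied.
ΔS = 0: S: 3/2 → 1/2 — violated.
ΔL = 0, ±1 (not L=0↔0): L: 4 → 4, ΔL = +0 — satisfied.
ΔJ = 0, ±1 (not J=0↔0): J: 7/2 → 7/2, ΔJ = +0 — satisfied.

the ΔS = 0 rule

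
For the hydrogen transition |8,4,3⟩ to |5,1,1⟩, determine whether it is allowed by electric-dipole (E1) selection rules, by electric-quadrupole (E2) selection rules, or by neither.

Δl = 1 − 4 = -3; l_i + l_f = 5.
Δm_l = -2.
E1 (Δl = ±1, |Δm_l| ≤ 1): not satisfied.
E2 (Δl = 0,±2, l_i+l_f ≥ 2, |Δm_l| ≤ 2): not satisfied.

neither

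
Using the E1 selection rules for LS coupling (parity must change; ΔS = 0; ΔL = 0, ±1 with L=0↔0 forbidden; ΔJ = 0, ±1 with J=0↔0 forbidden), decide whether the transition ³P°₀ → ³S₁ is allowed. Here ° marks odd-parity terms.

allowed

Reading off the term symbols: S 1→1, L 1→0, J 0→1, parity odd→even.
Parity must change: odd → even — ok.
ΔS = 0: S: 1 → 1 — ok.
ΔL = 0, ±1 (not L=0↔0): L: 1 → 0, ΔL = -1 — ok.
ΔJ = 0, ±1 (not J=0↔0): J: 0 → 1, ΔJ = +1 — ok.
All four E1 rules are satisfied.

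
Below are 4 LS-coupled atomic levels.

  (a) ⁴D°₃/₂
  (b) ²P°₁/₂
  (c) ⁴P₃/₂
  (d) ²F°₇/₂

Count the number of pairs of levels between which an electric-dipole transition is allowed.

(a)–(b): forbidden (parity, ΔS).
(a)–(c): allowed.
(a)–(d): forbidden (parity, ΔS, ΔJ).
(b)–(c): forbidden (ΔS).
(b)–(d): forbidden (parity, ΔL, ΔJ).
(c)–(d): forbidden (ΔS, ΔL, ΔJ).
Allowed pairs: 1 of 6.

1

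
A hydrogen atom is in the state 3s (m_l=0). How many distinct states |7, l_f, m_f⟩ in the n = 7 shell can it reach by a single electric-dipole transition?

3

E1 requires Δl = ±1, so l_f ∈ {-1, 1}; with 0 ≤ l_f ≤ n_f−1 = 6, the allowed l_f values are {1}.
For l_f = 1: m_f ∈ {m_i−1, m_i, m_i+1} ∩ [−1, 1] = {-1, 0, 1} → 3 states.
Total: 3.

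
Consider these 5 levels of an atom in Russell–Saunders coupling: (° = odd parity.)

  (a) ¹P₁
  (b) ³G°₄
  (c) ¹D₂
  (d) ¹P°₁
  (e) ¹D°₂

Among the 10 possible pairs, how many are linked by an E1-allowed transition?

(a)–(b): forbidden (ΔS, ΔL, ΔJ).
(a)–(c): forbidden (parity).
(a)–(d): allowed.
(a)–(e): allowed.
(b)–(c): forbidden (ΔS, ΔL, ΔJ).
(b)–(d): forbidden (parity, ΔS, ΔL, ΔJ).
(b)–(e): forbidden (parity, ΔS, ΔL, ΔJ).
(c)–(d): allowed.
(c)–(e): allowed.
(d)–(e): forbidden (parity).
Allowed pairs: 4 of 10.

4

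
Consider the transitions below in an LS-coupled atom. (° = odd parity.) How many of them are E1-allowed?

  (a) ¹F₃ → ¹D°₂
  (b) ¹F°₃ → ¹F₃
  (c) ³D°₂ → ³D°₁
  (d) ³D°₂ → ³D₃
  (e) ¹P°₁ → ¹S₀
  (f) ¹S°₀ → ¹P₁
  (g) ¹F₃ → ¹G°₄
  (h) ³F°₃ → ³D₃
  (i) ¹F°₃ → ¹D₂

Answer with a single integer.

(a) allowed
(b) allowed
(c) forbidden (parity fails)
(d) allowed
(e) allowed
(f) allowed
(g) allowed
(h) allowed
(i) allowed
Total allowed: 8 of 9.

8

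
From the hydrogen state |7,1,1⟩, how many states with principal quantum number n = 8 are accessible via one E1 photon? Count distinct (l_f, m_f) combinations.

E1 requires Δl = ±1, so l_f ∈ {0, 2}; with 0 ≤ l_f ≤ n_f−1 = 7, the allowed l_f values are {0, 2}.
For l_f = 0: m_f ∈ {m_i−1, m_i, m_i+1} ∩ [−0, 0] = {0} → 1 state.
For l_f = 2: m_f ∈ {m_i−1, m_i, m_i+1} ∩ [−2, 2] = {0, 1, 2} → 3 states.
Total: 4.

4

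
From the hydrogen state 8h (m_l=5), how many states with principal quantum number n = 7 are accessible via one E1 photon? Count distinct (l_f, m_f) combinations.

4

E1 requires Δl = ±1, so l_f ∈ {4, 6}; with 0 ≤ l_f ≤ n_f−1 = 6, the allowed l_f values are {4, 6}.
For l_f = 4: m_f ∈ {m_i−1, m_i, m_i+1} ∩ [−4, 4] = {4} → 1 state.
For l_f = 6: m_f ∈ {m_i−1, m_i, m_i+1} ∩ [−6, 6] = {4, 5, 6} → 3 states.
Total: 4.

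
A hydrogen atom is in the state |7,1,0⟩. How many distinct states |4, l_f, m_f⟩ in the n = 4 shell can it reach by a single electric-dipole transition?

E1 requires Δl = ±1, so l_f ∈ {0, 2}; with 0 ≤ l_f ≤ n_f−1 = 3, the allowed l_f values are {0, 2}.
For l_f = 0: m_f ∈ {m_i−1, m_i, m_i+1} ∩ [−0, 0] = {0} → 1 state.
For l_f = 2: m_f ∈ {m_i−1, m_i, m_i+1} ∩ [−2, 2] = {-1, 0, 1} → 3 states.
Total: 4.

4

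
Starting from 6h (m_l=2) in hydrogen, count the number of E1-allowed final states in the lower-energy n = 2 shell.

E1 requires l_f ∈ {4, 6}, but neither lies in [0, 1], so no final state is reachable.
Total: 0.

0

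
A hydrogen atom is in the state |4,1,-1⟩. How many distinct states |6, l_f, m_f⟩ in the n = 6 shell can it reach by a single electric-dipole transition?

4

E1 requires Δl = ±1, so l_f ∈ {0, 2}; with 0 ≤ l_f ≤ n_f−1 = 5, the allowed l_f values are {0, 2}.
For l_f = 0: m_f ∈ {m_i−1, m_i, m_i+1} ∩ [−0, 0] = {0} → 1 state.
For l_f = 2: m_f ∈ {m_i−1, m_i, m_i+1} ∩ [−2, 2] = {-2, -1, 0} → 3 states.
Total: 4.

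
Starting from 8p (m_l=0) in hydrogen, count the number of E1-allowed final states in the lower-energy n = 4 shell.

E1 requires Δl = ±1, so l_f ∈ {0, 2}; with 0 ≤ l_f ≤ n_f−1 = 3, the allowed l_f values are {0, 2}.
For l_f = 0: m_f ∈ {m_i−1, m_i, m_i+1} ∩ [−0, 0] = {0} → 1 state.
For l_f = 2: m_f ∈ {m_i−1, m_i, m_i+1} ∩ [−2, 2] = {-1, 0, 1} → 3 states.
Total: 4.

4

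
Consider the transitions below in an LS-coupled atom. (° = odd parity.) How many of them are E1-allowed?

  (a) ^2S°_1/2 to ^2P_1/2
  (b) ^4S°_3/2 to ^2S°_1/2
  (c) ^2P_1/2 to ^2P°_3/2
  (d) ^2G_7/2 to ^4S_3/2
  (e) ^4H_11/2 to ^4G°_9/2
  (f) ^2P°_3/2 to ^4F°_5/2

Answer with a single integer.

(a) allowed
(b) forbidden (parity, ΔS, ΔL fail)
(c) allowed
(d) forbidden (parity, ΔS, ΔL, ΔJ fail)
(e) allowed
(f) forbidden (parity, ΔS, ΔL fail)
Total allowed: 3 of 6.

3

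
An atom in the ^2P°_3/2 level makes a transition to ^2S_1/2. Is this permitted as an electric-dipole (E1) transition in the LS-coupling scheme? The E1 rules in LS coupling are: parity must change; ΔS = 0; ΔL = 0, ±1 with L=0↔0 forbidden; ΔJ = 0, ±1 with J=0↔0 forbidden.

ΔL = 0, ±1 (not L=0↔0): L: 1 → 0, ΔL = -1 — ✓.
ΔS = 0: S: 1/2 → 1/2 — ✓.
Parity must change: odd → even — ✓.
ΔJ = 0, ±1 (not J=0↔0): J: 3/2 → 1/2, ΔJ = -1 — ✓.
All four E1 rules are satisfied.

allowed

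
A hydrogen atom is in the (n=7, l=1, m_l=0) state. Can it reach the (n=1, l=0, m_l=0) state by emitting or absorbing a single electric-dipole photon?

allowed

Initial l = 1, final l = 0, so Δl = -1. E1 requires Δl = ±1: ✓.
Δm_l = 0 − (0) = +0. E1 requires Δm_l = 0, ±1: ✓.
All E1 selection rules are satisfied.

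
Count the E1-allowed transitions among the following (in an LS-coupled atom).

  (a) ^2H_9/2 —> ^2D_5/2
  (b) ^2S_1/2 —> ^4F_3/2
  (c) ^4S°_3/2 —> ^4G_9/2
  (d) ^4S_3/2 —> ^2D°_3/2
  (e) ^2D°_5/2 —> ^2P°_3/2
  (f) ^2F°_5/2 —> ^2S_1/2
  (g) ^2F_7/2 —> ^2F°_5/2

1

(a) forbidden (parity, ΔL, ΔJ fail)
(b) forbidden (parity, ΔS, ΔL fail)
(c) forbidden (ΔL, ΔJ fail)
(d) forbidden (ΔS, ΔL fail)
(e) forbidden (parity fails)
(f) forbidden (ΔL, ΔJ fail)
(g) allowed
Total allowed: 1 of 7.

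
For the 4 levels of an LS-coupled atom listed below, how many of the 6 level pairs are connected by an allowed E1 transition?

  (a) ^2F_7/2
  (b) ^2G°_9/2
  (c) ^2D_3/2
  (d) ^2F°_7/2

2

(a)–(b): allowed.
(a)–(c): forbidden (parity, ΔJ).
(a)–(d): allowed.
(b)–(c): forbidden (ΔL, ΔJ).
(b)–(d): forbidden (parity).
(c)–(d): forbidden (ΔJ).
Allowed pairs: 2 of 6.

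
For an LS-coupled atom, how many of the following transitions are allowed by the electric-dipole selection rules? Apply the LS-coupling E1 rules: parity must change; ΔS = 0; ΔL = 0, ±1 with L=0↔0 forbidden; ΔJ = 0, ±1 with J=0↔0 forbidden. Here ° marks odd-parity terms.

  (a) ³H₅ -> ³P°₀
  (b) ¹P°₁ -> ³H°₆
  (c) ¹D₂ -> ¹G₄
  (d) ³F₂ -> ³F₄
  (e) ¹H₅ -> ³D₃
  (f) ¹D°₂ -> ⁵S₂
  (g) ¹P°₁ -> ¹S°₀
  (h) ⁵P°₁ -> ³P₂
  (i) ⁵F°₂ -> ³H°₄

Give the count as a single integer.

(a) forbidden (ΔL, ΔJ fail)
(b) forbidden (parity, ΔS, ΔL, ΔJ fail)
(c) forbidden (parity, ΔL, ΔJ fail)
(d) forbidden (parity, ΔJ fail)
(e) forbidden (parity, ΔS, ΔL, ΔJ fail)
(f) forbidden (ΔS, ΔL fail)
(g) forbidden (parity fails)
(h) forbidden (ΔS fails)
(i) forbidden (parity, ΔS, ΔL, ΔJ fail)
Total allowed: 0 of 9.

0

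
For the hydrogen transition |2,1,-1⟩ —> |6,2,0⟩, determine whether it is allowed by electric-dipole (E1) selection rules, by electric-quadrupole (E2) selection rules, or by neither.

E1

Δl = 2 − 1 = +1; l_i + l_f = 3.
Δm_l = +1.
E1 (Δl = ±1, |Δm_l| ≤ 1): satisfied.
E2 (Δl = 0,±2, l_i+l_f ≥ 2, |Δm_l| ≤ 2): not satisfied.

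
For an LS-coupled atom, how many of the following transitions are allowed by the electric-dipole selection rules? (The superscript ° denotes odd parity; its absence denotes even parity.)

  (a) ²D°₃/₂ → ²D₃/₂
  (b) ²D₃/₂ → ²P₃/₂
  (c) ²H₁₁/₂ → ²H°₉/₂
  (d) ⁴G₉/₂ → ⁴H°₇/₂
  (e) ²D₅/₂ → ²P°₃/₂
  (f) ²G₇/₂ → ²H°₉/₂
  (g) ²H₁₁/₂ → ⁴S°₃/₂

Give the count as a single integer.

5

(a) allowed
(b) forbidden (parity fails)
(c) allowed
(d) allowed
(e) allowed
(f) allowed
(g) forbidden (ΔS, ΔL, ΔJ fail)
Total allowed: 5 of 7.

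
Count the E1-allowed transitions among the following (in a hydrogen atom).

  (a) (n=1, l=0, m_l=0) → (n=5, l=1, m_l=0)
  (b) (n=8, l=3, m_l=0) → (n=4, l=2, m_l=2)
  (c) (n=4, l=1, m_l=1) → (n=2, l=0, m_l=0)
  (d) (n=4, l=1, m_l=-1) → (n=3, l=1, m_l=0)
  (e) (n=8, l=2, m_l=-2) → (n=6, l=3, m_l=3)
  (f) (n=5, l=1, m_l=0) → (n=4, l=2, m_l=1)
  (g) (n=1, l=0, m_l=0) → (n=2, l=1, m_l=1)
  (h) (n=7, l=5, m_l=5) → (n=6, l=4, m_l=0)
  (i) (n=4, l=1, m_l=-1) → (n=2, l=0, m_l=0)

5

(a) allowed
(b) forbidden — Δm_l = +2 (E1 requires Δm_l = 0, ±1)
(c) allowed
(d) forbidden — Δl = +0 (E1 requires Δl = ±1)
(e) forbidden — Δm_l = +5 (E1 requires Δm_l = 0, ±1)
(f) allowed
(g) allowed
(h) forbidden — Δm_l = -5 (E1 requires Δm_l = 0, ±1)
(i) allowed
Total allowed: 5 of 9.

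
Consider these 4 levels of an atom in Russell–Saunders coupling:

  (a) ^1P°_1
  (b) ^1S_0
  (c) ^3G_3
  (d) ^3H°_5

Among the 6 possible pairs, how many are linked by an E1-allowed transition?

1

(a)–(b): allowed.
(a)–(c): forbidden (ΔS, ΔL, ΔJ).
(a)–(d): forbidden (parity, ΔS, ΔL, ΔJ).
(b)–(c): forbidden (parity, ΔS, ΔL, ΔJ).
(b)–(d): forbidden (ΔS, ΔL, ΔJ).
(c)–(d): forbidden (ΔJ).
Allowed pairs: 1 of 6.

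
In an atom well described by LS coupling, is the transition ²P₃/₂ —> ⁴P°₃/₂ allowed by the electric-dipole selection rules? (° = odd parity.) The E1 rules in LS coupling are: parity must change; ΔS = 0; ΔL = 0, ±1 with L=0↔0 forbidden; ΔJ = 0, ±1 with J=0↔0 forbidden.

forbidden

Parity must change: even → odd — ✓.
ΔS = 0: S: 1/2 → 3/2 — ✗.
ΔL = 0, ±1 (not L=0↔0): L: 1 → 1, ΔL = +0 — ✓.
ΔJ = 0, ±1 (not J=0↔0): J: 3/2 → 3/2, ΔJ = +0 — ✓.
Rule(s) violated: ΔS.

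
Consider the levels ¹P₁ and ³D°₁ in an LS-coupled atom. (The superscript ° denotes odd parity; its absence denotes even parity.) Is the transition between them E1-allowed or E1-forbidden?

Initial level: S=0, L=1, J=1, parity even. Final level: S=1, L=2, J=1, parity odd.
Parity must change: even → odd — ok.
ΔS = 0: S: 0 → 1 — fails.
ΔL = 0, ±1 (not L=0↔0): L: 1 → 2, ΔL = +1 — ok.
ΔJ = 0, ±1 (not J=0↔0): J: 1 → 1, ΔJ = +0 — ok.
Rule(s) violated: ΔS.

forbidden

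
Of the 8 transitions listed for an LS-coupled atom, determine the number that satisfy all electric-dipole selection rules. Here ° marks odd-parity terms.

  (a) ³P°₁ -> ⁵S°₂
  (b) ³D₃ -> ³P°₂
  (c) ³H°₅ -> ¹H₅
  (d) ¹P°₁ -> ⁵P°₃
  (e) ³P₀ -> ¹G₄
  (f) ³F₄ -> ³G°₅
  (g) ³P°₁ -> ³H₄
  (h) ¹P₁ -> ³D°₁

(a) forbidden (parity, ΔS fail)
(b) allowed
(c) forbidden (ΔS fails)
(d) forbidden (parity, ΔS, ΔJ fail)
(e) forbidden (parity, ΔS, ΔL, ΔJ fail)
(f) allowed
(g) forbidden (ΔL, ΔJ fail)
(h) forbidden (ΔS fails)
Total allowed: 2 of 8.

2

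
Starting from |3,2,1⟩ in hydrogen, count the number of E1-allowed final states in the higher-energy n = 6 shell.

5

E1 requires Δl = ±1, so l_f ∈ {1, 3}; with 0 ≤ l_f ≤ n_f−1 = 5, the allowed l_f values are {1, 3}.
For l_f = 1: m_f ∈ {m_i−1, m_i, m_i+1} ∩ [−1, 1] = {0, 1} → 2 states.
For l_f = 3: m_f ∈ {m_i−1, m_i, m_i+1} ∩ [−3, 3] = {0, 1, 2} → 3 states.
Total: 5.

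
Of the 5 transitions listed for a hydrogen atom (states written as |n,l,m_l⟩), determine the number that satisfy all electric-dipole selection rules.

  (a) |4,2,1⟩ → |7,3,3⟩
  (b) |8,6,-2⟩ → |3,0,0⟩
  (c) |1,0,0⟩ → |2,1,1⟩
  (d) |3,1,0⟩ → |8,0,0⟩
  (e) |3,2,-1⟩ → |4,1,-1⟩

(a) forbidden — Δm_l = +2 (E1 requires Δm_l = 0, ±1)
(b) forbidden — Δl = -6 (E1 requires Δl = ±1); Δm_l = +2 (E1 requires Δm_l = 0, ±1)
(c) allowed
(d) allowed
(e) allowed
Total allowed: 3 of 5.

3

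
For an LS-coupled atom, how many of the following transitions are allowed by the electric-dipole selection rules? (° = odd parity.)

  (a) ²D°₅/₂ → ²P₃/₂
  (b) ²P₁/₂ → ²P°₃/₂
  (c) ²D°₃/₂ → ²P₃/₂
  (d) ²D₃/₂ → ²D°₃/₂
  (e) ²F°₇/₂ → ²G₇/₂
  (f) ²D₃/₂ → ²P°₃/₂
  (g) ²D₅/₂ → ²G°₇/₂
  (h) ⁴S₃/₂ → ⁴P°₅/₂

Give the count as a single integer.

(a) allowed
(b) allowed
(c) allowed
(d) allowed
(e) allowed
(f) allowed
(g) forbidden (ΔL fails)
(h) allowed
Total allowed: 7 of 8.

7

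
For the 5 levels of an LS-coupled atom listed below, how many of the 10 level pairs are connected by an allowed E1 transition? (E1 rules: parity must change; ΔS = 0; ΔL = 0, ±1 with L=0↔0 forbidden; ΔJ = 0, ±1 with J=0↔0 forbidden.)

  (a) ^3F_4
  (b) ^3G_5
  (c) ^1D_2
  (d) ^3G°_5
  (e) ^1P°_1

3

(a)–(b): forbidden (parity).
(a)–(c): forbidden (parity, ΔS, ΔJ).
(a)–(d): allowed.
(a)–(e): forbidden (ΔS, ΔL, ΔJ).
(b)–(c): forbidden (parity, ΔS, ΔL, ΔJ).
(b)–(d): allowed.
(b)–(e): forbidden (ΔS, ΔL, ΔJ).
(c)–(d): forbidden (ΔS, ΔL, ΔJ).
(c)–(e): allowed.
(d)–(e): forbidden (parity, ΔS, ΔL, ΔJ).
Allowed pairs: 3 of 10.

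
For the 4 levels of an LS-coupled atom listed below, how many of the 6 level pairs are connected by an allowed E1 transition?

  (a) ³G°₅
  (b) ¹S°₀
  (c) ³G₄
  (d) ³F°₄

2

(a)–(b): forbidden (parity, ΔS, ΔL, ΔJ).
(a)–(c): allowed.
(a)–(d): forbidden (parity).
(b)–(c): forbidden (ΔS, ΔL, ΔJ).
(b)–(d): forbidden (parity, ΔS, ΔL, ΔJ).
(c)–(d): allowed.
Allowed pairs: 2 of 6.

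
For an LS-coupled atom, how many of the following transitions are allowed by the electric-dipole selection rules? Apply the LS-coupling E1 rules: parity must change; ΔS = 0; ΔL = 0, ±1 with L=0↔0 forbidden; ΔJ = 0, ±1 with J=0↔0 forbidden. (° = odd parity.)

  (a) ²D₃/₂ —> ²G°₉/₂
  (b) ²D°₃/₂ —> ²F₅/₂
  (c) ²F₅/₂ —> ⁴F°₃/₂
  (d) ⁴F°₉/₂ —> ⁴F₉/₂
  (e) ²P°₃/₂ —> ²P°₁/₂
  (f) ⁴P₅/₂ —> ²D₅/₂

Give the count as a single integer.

(a) forbidden (ΔL, ΔJ fail)
(b) allowed
(c) forbidden (ΔS fails)
(d) allowed
(e) forbidden (parity fails)
(f) forbidden (parity, ΔS fail)
Total allowed: 2 of 6.

2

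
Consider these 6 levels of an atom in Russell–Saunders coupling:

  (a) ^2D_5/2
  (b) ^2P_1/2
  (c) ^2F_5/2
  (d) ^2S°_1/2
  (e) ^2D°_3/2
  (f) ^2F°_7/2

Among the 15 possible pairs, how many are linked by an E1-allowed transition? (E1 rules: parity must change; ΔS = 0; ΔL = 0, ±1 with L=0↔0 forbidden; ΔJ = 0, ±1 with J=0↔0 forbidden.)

(a)–(b): forbidden (parity, ΔJ).
(a)–(c): forbidden (parity).
(a)–(d): forbidden (ΔL, ΔJ).
(a)–(e): allowed.
(a)–(f): allowed.
(b)–(c): forbidden (parity, ΔL, ΔJ).
(b)–(d): allowed.
(b)–(e): allowed.
(b)–(f): forbidden (ΔL, ΔJ).
(c)–(d): forbidden (ΔL, ΔJ).
(c)–(e): allowed.
(c)–(f): allowed.
(d)–(e): forbidden (parity, ΔL).
(d)–(f): forbidden (parity, ΔL, ΔJ).
(e)–(f): forbidden (parity, ΔJ).
Allowed pairs: 6 of 15.

6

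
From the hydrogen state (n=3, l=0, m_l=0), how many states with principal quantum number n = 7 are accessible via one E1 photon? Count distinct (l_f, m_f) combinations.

E1 requires Δl = ±1, so l_f ∈ {-1, 1}; with 0 ≤ l_f ≤ n_f−1 = 6, the allowed l_f values are {1}.
For l_f = 1: m_f ∈ {m_i−1, m_i, m_i+1} ∩ [−1, 1] = {-1, 0, 1} → 3 states.
Total: 3.

3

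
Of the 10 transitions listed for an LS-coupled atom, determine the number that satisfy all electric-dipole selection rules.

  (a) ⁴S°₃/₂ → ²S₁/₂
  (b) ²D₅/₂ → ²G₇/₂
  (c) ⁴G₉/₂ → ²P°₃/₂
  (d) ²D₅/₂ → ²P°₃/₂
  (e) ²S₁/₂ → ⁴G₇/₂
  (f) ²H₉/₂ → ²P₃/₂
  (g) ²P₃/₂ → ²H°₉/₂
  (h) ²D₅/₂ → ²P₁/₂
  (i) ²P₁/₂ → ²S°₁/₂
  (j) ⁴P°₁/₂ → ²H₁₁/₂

(a) forbidden (ΔS, ΔL fail)
(b) forbidden (parity, ΔL fail)
(c) forbidden (ΔS, ΔL, ΔJ fail)
(d) allowed
(e) forbidden (parity, ΔS, ΔL, ΔJ fail)
(f) forbidden (parity, ΔL, ΔJ fail)
(g) forbidden (ΔL, ΔJ fail)
(h) forbidden (parity, ΔJ fail)
(i) allowed
(j) forbidden (ΔS, ΔL, ΔJ fail)
Total allowed: 2 of 10.

2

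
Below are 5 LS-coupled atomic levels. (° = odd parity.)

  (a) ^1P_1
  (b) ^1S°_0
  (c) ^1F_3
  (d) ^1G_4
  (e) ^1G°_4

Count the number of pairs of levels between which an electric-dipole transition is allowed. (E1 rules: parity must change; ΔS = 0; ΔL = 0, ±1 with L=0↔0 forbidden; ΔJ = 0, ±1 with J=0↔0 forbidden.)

(a)–(b): allowed.
(a)–(c): forbidden (parity, ΔL, ΔJ).
(a)–(d): forbidden (parity, ΔL, ΔJ).
(a)–(e): forbidden (ΔL, ΔJ).
(b)–(c): forbidden (ΔL, ΔJ).
(b)–(d): forbidden (ΔL, ΔJ).
(b)–(e): forbidden (parity, ΔL, ΔJ).
(c)–(d): forbidden (parity).
(c)–(e): allowed.
(d)–(e): allowed.
Allowed pairs: 3 of 10.

3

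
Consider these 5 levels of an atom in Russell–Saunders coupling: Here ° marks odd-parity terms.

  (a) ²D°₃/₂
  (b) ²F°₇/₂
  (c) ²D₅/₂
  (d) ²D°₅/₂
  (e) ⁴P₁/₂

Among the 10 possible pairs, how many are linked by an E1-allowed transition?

(a)–(b): forbidden (parity, ΔJ).
(a)–(c): allowed.
(a)–(d): forbidden (parity).
(a)–(e): forbidden (ΔS).
(b)–(c): allowed.
(b)–(d): forbidden (parity).
(b)–(e): forbidden (ΔS, ΔL, ΔJ).
(c)–(d): allowed.
(c)–(e): forbidden (parity, ΔS, ΔJ).
(d)–(e): forbidden (ΔS, ΔJ).
Allowed pairs: 3 of 10.

3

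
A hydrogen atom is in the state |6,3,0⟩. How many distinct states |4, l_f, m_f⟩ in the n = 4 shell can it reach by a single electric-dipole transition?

3

E1 requires Δl = ±1, so l_f ∈ {2, 4}; with 0 ≤ l_f ≤ n_f−1 = 3, the allowed l_f values are {2}.
For l_f = 2: m_f ∈ {m_i−1, m_i, m_i+1} ∩ [−2, 2] = {-1, 0, 1} → 3 states.
Total: 3.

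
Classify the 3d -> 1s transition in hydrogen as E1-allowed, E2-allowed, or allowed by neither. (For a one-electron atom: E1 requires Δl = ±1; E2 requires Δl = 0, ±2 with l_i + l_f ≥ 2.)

Δl = 0 − 2 = -2; l_i + l_f = 2.
E1 (Δl = ±1): not satisfied.
E2 (Δl = 0,±2, l_i+l_f ≥ 2): satisfied.

E2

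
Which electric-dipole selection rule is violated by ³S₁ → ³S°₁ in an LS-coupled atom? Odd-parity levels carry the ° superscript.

Parity must change: even → odd — ✓.
ΔS = 0: S: 1 → 1 — ✓.
ΔL = 0, ±1 (not L=0↔0): L: 0 → 0, ΔL = +0 — ✗.
ΔJ = 0, ±1 (not J=0↔0): J: 1 → 1, ΔJ = +0 — ✓.

the L=0 ↔ L=0 exclusion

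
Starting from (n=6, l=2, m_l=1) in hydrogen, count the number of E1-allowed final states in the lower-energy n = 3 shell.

E1 requires Δl = ±1, so l_f ∈ {1, 3}; with 0 ≤ l_f ≤ n_f−1 = 2, the allowed l_f values are {1}.
For l_f = 1: m_f ∈ {m_i−1, m_i, m_i+1} ∩ [−1, 1] = {0, 1} → 2 states.
Total: 2.

2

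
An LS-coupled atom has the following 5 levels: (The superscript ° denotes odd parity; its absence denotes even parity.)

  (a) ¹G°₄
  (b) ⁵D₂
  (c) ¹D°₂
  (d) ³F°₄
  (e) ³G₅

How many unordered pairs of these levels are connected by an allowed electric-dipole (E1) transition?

(a)–(b): forbidden (ΔS, ΔL, ΔJ).
(a)–(c): forbidden (parity, ΔL, ΔJ).
(a)–(d): forbidden (parity, ΔS).
(a)–(e): forbidden (ΔS).
(b)–(c): forbidden (ΔS).
(b)–(d): forbidden (ΔS, ΔJ).
(b)–(e): forbidden (parity, ΔS, ΔL, ΔJ).
(c)–(d): forbidden (parity, ΔS, ΔJ).
(c)–(e): forbidden (ΔS, ΔL, ΔJ).
(d)–(e): allowed.
Allowed pairs: 1 of 10.

1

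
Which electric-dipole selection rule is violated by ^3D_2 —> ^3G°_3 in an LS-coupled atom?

the ΔL = 0, ±1 rule

Initial level: S=1, L=2, J=2, parity even. Final level: S=1, L=4, J=3, parity odd.
ΔJ = 0, ±1 (not J=0↔0): J: 2 → 3, ΔJ = +1 — ✓.
ΔS = 0: S: 1 → 1 — ✓.
ΔL = 0, ±1 (not L=0↔0): L: 2 → 4, ΔL = +2 — ✗.
Parity must change: even → odd — ✓.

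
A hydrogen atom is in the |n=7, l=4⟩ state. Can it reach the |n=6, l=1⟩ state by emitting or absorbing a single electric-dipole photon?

forbidden

Initial l = 4, final l = 1, so Δl = -3. E1 requires Δl = ±1: fails.
The transition is electric-dipole forbidden.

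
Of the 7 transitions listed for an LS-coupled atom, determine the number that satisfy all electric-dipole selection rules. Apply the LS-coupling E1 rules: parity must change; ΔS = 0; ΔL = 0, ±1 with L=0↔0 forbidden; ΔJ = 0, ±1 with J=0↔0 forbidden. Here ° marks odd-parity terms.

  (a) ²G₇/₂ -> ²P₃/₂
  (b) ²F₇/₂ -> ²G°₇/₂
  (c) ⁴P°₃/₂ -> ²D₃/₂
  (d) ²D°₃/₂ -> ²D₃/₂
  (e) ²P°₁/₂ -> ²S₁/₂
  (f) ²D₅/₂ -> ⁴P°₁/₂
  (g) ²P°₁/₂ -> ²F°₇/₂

3

(a) forbidden (parity, ΔL, ΔJ fail)
(b) allowed
(c) forbidden (ΔS fails)
(d) allowed
(e) allowed
(f) forbidden (ΔS, ΔJ fail)
(g) forbidden (parity, ΔL, ΔJ fail)
Total allowed: 3 of 7.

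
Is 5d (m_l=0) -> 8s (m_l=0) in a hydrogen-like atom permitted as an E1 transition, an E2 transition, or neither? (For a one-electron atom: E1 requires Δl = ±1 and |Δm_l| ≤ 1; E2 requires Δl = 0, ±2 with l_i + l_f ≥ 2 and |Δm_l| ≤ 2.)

Δl = 0 − 2 = -2; l_i + l_f = 2.
Δm_l = +0.
E1 (Δl = ±1, |Δm_l| ≤ 1): not satisfied.
E2 (Δl = 0,±2, l_i+l_f ≥ 2, |Δm_l| ≤ 2): satisfied.

E2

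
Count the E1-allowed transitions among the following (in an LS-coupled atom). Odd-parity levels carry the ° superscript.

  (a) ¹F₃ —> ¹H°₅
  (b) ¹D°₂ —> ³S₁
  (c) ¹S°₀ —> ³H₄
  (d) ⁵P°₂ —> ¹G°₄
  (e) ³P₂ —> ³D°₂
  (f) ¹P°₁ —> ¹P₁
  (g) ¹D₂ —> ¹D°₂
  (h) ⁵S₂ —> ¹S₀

(a) forbidden (ΔL, ΔJ fail)
(b) forbidden (ΔS, ΔL fail)
(c) forbidden (ΔS, ΔL, ΔJ fail)
(d) forbidden (parity, ΔS, ΔL, ΔJ fail)
(e) allowed
(f) allowed
(g) allowed
(h) forbidden (parity, ΔS, ΔL, ΔJ fail)
Total allowed: 3 of 8.

3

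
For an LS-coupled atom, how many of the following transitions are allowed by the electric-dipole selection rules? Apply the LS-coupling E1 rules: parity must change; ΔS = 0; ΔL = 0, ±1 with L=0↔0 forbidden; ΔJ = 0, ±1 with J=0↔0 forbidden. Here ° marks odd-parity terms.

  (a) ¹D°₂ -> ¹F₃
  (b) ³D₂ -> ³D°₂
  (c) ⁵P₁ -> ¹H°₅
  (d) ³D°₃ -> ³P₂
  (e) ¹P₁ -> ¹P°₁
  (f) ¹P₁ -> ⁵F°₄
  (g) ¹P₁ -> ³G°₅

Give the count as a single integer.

4

(a) allowed
(b) allowed
(c) forbidden (ΔS, ΔL, ΔJ fail)
(d) allowed
(e) allowed
(f) forbidden (ΔS, ΔL, ΔJ fail)
(g) forbidden (ΔS, ΔL, ΔJ fail)
Total allowed: 4 of 7.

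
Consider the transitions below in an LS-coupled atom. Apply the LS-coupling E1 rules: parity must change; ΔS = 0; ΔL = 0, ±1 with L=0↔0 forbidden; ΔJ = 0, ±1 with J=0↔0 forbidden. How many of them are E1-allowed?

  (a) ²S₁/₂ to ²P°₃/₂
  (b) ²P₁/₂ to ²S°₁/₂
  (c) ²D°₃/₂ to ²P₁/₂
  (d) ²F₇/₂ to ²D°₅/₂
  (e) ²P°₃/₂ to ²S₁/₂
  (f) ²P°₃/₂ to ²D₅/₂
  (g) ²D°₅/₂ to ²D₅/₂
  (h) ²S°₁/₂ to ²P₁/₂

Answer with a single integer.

(a) allowed
(b) allowed
(c) allowed
(d) allowed
(e) allowed
(f) allowed
(g) allowed
(h) allowed
Total allowed: 8 of 8.

8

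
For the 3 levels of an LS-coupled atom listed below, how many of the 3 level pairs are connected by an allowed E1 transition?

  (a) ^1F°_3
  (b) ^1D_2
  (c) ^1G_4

2

(a)–(b): allowed.
(a)–(c): allowed.
(b)–(c): forbidden (parity, ΔL, ΔJ).
Allowed pairs: 2 of 3.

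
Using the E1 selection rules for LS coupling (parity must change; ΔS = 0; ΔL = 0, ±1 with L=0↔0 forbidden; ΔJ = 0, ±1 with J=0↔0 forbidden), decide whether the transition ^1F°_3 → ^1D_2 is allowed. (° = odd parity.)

allowed

Reading off the term symbols: S 0→0, L 3→2, J 3→2, parity odd→even.
ΔJ = 0, ±1 (not J=0↔0): J: 3 → 2, ΔJ = -1 — ✓.
Parity must change: odd → even — ✓.
ΔL = 0, ±1 (not L=0↔0): L: 3 → 2, ΔL = -1 — ✓.
ΔS = 0: S: 0 → 0 — ✓.
All four E1 rules are satisfied.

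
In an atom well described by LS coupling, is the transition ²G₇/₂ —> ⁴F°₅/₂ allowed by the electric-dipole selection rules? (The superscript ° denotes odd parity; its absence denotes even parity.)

ΔS = 0: S: 1/2 → 3/2 — fails.
ΔJ = 0, ±1 (not J=0↔0): J: 7/2 → 5/2, ΔJ = -1 — passes.
Parity must change: even → odd — passes.
ΔL = 0, ±1 (not L=0↔0): L: 4 → 3, ΔL = -1 — passes.
Rule(s) violated: ΔS.

forbidden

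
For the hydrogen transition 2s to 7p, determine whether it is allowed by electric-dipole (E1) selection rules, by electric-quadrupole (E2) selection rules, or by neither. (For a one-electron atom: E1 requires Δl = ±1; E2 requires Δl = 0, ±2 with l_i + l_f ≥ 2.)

Δl = 1 − 0 = +1; l_i + l_f = 1.
E1 (Δl = ±1): satisfied.
E2 (Δl = 0,±2, l_i+l_f ≥ 2): not satisfied.

E1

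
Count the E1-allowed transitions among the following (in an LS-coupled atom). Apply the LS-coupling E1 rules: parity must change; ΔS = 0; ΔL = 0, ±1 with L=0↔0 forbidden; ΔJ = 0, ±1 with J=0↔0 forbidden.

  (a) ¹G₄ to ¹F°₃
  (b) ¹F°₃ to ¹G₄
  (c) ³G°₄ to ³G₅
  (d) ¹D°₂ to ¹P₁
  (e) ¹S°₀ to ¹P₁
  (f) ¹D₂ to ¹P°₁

6

(a) allowed
(b) allowed
(c) allowed
(d) allowed
(e) allowed
(f) allowed
Total allowed: 6 of 6.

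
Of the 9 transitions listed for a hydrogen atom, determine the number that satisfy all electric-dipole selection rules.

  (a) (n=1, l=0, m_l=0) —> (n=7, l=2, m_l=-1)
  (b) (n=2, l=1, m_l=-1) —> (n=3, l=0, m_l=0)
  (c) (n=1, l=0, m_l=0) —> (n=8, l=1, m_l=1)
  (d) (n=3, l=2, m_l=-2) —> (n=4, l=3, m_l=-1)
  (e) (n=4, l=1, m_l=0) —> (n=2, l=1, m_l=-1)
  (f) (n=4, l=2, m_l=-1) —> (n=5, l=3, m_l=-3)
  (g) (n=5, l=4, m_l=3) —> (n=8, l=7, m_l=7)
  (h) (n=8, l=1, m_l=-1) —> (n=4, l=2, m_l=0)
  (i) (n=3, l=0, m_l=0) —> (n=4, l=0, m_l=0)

4

(a) forbidden — Δl = +2 (E1 requires Δl = ±1)
(b) allowed
(c) allowed
(d) allowed
(e) forbidden — Δl = +0 (E1 requires Δl = ±1)
(f) forbidden — Δm_l = -2 (E1 requires Δm_l = 0, ±1)
(g) forbidden — Δl = +3 (E1 requires Δl = ±1); Δm_l = +4 (E1 requires Δm_l = 0, ±1)
(h) allowed
(i) forbidden — Δl = +0 (E1 requires Δl = ±1)
Total allowed: 4 of 9.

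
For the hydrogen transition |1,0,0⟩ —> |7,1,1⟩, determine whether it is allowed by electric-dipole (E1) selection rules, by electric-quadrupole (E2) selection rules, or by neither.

Δl = 1 − 0 = +1; l_i + l_f = 1.
Δm_l = +1.
E1 (Δl = ±1, |Δm_l| ≤ 1): satisfied.
E2 (Δl = 0,±2, l_i+l_f ≥ 2, |Δm_l| ≤ 2): not satisfied.

E1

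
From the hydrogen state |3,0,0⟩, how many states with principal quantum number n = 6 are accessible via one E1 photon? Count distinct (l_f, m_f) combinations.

E1 requires Δl = ±1, so l_f ∈ {-1, 1}; with 0 ≤ l_f ≤ n_f−1 = 5, the allowed l_f values are {1}.
For l_f = 1: m_f ∈ {m_i−1, m_i, m_i+1} ∩ [−1, 1] = {-1, 0, 1} → 3 states.
Total: 3.

3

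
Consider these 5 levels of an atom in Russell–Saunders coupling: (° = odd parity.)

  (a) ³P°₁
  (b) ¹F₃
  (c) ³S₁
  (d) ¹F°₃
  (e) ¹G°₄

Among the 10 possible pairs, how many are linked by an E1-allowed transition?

3

(a)–(b): forbidden (ΔS, ΔL, ΔJ).
(a)–(c): allowed.
(a)–(d): forbidden (parity, ΔS, ΔL, ΔJ).
(a)–(e): forbidden (parity, ΔS, ΔL, ΔJ).
(b)–(c): forbidden (parity, ΔS, ΔL, ΔJ).
(b)–(d): allowed.
(b)–(e): allowed.
(c)–(d): forbidden (ΔS, ΔL, ΔJ).
(c)–(e): forbidden (ΔS, ΔL, ΔJ).
(d)–(e): forbidden (parity).
Allowed pairs: 3 of 10.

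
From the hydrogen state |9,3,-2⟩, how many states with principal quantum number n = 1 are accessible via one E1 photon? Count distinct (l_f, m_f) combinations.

E1 requires l_f ∈ {2, 4}, but neither lies in [0, 0], so no final state is reachable.
Total: 0.

0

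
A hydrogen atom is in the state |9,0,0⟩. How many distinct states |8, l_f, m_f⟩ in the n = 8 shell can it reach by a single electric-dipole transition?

3

E1 requires Δl = ±1, so l_f ∈ {-1, 1}; with 0 ≤ l_f ≤ n_f−1 = 7, the allowed l_f values are {1}.
For l_f = 1: m_f ∈ {m_i−1, m_i, m_i+1} ∩ [−1, 1] = {-1, 0, 1} → 3 states.
Total: 3.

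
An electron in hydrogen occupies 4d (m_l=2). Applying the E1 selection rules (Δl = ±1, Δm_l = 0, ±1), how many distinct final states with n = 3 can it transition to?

1

E1 requires Δl = ±1, so l_f ∈ {1, 3}; with 0 ≤ l_f ≤ n_f−1 = 2, the allowed l_f values are {1}.
For l_f = 1: m_f ∈ {m_i−1, m_i, m_i+1} ∩ [−1, 1] = {1} → 1 state.
Total: 1.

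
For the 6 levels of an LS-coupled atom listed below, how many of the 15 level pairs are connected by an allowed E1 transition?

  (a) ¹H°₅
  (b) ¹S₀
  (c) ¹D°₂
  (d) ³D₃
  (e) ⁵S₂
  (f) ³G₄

(a)–(b): forbidden (ΔL, ΔJ).
(a)–(c): forbidden (parity, ΔL, ΔJ).
(a)–(d): forbidden (ΔS, ΔL, ΔJ).
(a)–(e): forbidden (ΔS, ΔL, ΔJ).
(a)–(f): forbidden (ΔS).
(b)–(c): forbidden (ΔL, ΔJ).
(b)–(d): forbidden (parity, ΔS, ΔL, ΔJ).
(b)–(e): forbidden (parity, ΔS, ΔL, ΔJ).
(b)–(f): forbidden (parity, ΔS, ΔL, ΔJ).
(c)–(d): forbidden (ΔS).
(c)–(e): forbidden (ΔS, ΔL).
(c)–(f): forbidden (ΔS, ΔL, ΔJ).
(d)–(e): forbidden (parity, ΔS, ΔL).
(d)–(f): forbidden (parity, ΔL).
(e)–(f): forbidden (parity, ΔS, ΔL, ΔJ).
Allowed pairs: 0 of 15.

0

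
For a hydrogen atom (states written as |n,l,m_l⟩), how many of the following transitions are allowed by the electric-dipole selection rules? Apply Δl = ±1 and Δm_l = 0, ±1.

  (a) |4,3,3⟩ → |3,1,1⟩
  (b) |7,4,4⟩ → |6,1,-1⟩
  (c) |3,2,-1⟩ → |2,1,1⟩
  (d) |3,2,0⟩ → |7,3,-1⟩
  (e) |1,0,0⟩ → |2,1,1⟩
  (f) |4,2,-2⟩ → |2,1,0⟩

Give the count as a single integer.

(a) forbidden — Δl = -2 (E1 requires Δl = ±1); Δm_l = -2 (E1 requires Δm_l = 0, ±1)
(b) forbidden — Δl = -3 (E1 requires Δl = ±1); Δm_l = -5 (E1 requires Δm_l = 0, ±1)
(c) forbidden — Δm_l = +2 (E1 requires Δm_l = 0, ±1)
(d) allowed
(e) allowed
(f) forbidden — Δm_l = +2 (E1 requires Δm_l = 0, ±1)
Total allowed: 2 of 6.

2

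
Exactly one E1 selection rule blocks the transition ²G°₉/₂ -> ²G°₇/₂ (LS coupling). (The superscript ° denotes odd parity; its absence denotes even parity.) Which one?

parity

Reading off the term symbols: S 1/2→1/2, L 4→4, J 9/2→7/2, parity odd→odd.
Parity must change: odd → odd — ✗.
ΔJ = 0, ±1 (not J=0↔0): J: 9/2 → 7/2, ΔJ = -1 — ✓.
ΔS = 0: S: 1/2 → 1/2 — ✓.
ΔL = 0, ±1 (not L=0↔0): L: 4 → 4, ΔL = +0 — ✓.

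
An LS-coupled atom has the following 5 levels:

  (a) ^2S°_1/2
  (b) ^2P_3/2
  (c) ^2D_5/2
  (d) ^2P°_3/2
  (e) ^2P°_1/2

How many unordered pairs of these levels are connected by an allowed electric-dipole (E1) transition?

4

(a)–(b): allowed.
(a)–(c): forbidden (ΔL, ΔJ).
(a)–(d): forbidden (parity).
(a)–(e): forbidden (parity).
(b)–(c): forbidden (parity).
(b)–(d): allowed.
(b)–(e): allowed.
(c)–(d): allowed.
(c)–(e): forbidden (ΔJ).
(d)–(e): forbidden (parity).
Allowed pairs: 4 of 10.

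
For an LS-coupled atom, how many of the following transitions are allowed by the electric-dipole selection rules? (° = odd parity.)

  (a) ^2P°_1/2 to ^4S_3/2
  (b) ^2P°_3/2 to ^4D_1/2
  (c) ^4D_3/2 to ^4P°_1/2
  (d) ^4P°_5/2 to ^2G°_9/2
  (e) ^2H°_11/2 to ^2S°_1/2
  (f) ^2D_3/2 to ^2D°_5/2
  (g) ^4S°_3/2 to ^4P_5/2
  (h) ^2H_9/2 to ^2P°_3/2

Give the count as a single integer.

(a) forbidden (ΔS fails)
(b) forbidden (ΔS fails)
(c) allowed
(d) forbidden (parity, ΔS, ΔL, ΔJ fail)
(e) forbidden (parity, ΔL, ΔJ fail)
(f) allowed
(g) allowed
(h) forbidden (ΔL, ΔJ fail)
Total allowed: 3 of 8.

3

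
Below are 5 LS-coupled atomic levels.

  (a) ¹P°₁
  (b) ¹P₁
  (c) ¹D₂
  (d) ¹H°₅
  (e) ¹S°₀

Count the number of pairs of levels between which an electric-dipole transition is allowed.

(a)–(b): allowed.
(a)–(c): allowed.
(a)–(d): forbidden (parity, ΔL, ΔJ).
(a)–(e): forbidden (parity).
(b)–(c): forbidden (parity).
(b)–(d): forbidden (ΔL, ΔJ).
(b)–(e): allowed.
(c)–(d): forbidden (ΔL, ΔJ).
(c)–(e): forbidden (ΔL, ΔJ).
(d)–(e): forbidden (parity, ΔL, ΔJ).
Allowed pairs: 3 of 10.

3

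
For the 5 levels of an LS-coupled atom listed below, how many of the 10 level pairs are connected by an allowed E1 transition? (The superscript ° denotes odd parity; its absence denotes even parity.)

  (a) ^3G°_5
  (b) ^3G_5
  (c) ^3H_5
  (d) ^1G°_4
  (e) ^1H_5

3

(a)–(b): allowed.
(a)–(c): allowed.
(a)–(d): forbidden (parity, ΔS).
(a)–(e): forbidden (ΔS).
(b)–(c): forbidden (parity).
(b)–(d): forbidden (ΔS).
(b)–(e): forbidden (parity, ΔS).
(c)–(d): forbidden (ΔS).
(c)–(e): forbidden (parity, ΔS).
(d)–(e): allowed.
Allowed pairs: 3 of 10.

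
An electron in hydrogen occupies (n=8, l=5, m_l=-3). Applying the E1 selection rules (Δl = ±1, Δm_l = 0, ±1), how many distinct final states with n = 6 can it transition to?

E1 requires Δl = ±1, so l_f ∈ {4, 6}; with 0 ≤ l_f ≤ n_f−1 = 5, the allowed l_f values are {4}.
For l_f = 4: m_f ∈ {m_i−1, m_i, m_i+1} ∩ [−4, 4] = {-4, -3, -2} → 3 states.
Total: 3.

3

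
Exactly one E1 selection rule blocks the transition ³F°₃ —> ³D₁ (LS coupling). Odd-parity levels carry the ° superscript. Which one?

Initial level: S=1, L=3, J=3, parity odd. Final level: S=1, L=2, J=1, parity even.
Parity must change: odd → even — ok.
ΔS = 0: S: 1 → 1 — ok.
ΔL = 0, ±1 (not L=0↔0): L: 3 → 2, ΔL = -1 — ok.
ΔJ = 0, ±1 (not J=0↔0): J: 3 → 1, ΔJ = -2 — fails.

the ΔJ = 0, ±1 rule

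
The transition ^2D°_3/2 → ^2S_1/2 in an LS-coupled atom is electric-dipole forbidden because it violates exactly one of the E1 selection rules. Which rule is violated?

the ΔL = 0, ±1 rule

Reading off the term symbols: S 1/2→1/2, L 2→0, J 3/2→1/2, parity odd→even.
Parity must change: odd → even — satisfied.
ΔS = 0: S: 1/2 → 1/2 — satisfied.
ΔL = 0, ±1 (not L=0↔0): L: 2 → 0, ΔL = -2 — violated.
ΔJ = 0, ±1 (not J=0↔0): J: 3/2 → 1/2, ΔJ = -1 — satisfied.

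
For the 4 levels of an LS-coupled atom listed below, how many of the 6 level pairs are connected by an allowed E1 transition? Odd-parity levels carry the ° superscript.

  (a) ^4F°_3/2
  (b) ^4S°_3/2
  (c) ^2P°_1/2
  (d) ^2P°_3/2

(a)–(b): forbidden (parity, ΔL).
(a)–(c): forbidden (parity, ΔS, ΔL).
(a)–(d): forbidden (parity, ΔS, ΔL).
(b)–(c): forbidden (parity, ΔS).
(b)–(d): forbidden (parity, ΔS).
(c)–(d): forbidden (parity).
Allowed pairs: 0 of 6.

0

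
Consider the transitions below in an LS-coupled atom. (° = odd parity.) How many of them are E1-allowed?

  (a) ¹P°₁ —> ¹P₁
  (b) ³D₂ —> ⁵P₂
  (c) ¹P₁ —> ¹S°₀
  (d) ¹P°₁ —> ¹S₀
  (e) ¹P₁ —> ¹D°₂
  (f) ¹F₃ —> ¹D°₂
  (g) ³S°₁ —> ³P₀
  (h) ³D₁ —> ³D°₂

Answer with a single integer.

7

(a) allowed
(b) forbidden (parity, ΔS fail)
(c) allowed
(d) allowed
(e) allowed
(f) allowed
(g) allowed
(h) allowed
Total allowed: 7 of 8.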